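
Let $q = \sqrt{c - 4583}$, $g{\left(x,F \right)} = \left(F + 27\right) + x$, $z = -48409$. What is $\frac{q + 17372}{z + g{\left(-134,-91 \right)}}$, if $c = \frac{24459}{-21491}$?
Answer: $- \frac{17372}{48607} - \frac{4 i \sqrt{132327759287}}{1044613037} \approx -0.3574 - 0.0013929 i$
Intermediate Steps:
$c = - \frac{24459}{21491}$ ($c = 24459 \left(- \frac{1}{21491}\right) = - \frac{24459}{21491} \approx -1.1381$)
$g{\left(x,F \right)} = 27 + F + x$ ($g{\left(x,F \right)} = \left(27 + F\right) + x = 27 + F + x$)
$q = \frac{4 i \sqrt{132327759287}}{21491}$ ($q = \sqrt{- \frac{24459}{21491} - 4583} = \sqrt{- \frac{98517712}{21491}} = \frac{4 i \sqrt{132327759287}}{21491} \approx 67.706 i$)
$\frac{q + 17372}{z + g{\left(-134,-91 \right)}} = \frac{\frac{4 i \sqrt{132327759287}}{21491} + 17372}{-48409 - 198} = \frac{17372 + \frac{4 i \sqrt{132327759287}}{21491}}{-48409 - 198} = \frac{17372 + \frac{4 i \sqrt{132327759287}}{21491}}{-48607} = \left(17372 + \frac{4 i \sqrt{132327759287}}{21491}\right) \left(- \frac{1}{48607}\right) = - \frac{17372}{48607} - \frac{4 i \sqrt{132327759287}}{1044613037}$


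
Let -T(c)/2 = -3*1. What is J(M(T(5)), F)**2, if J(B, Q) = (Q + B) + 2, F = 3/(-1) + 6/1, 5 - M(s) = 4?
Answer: 36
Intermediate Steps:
T(c) = 6 (T(c) = -(-6) = -2*(-3) = 6)
M(s) = 1 (M(s) = 5 - 1*4 = 5 - 4 = 1)
F = 3 (F = 3*(-1) + 6*1 = -3 + 6 = 3)
J(B, Q) = 2 + B + Q (J(B, Q) = (B + Q) + 2 = 2 + B + Q)
J(M(T(5)), F)**2 = (2 + 1 + 3)**2 = 6**2 = 36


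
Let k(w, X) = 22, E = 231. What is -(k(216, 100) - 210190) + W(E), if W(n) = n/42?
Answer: 420347/2 ≈ 2.1017e+5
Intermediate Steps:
W(n) = n/42 (W(n) = n*(1/42) = n/42)
-(k(216, 100) - 210190) + W(E) = -(22 - 210190) + (1/42)*231 = -1*(-210168) + 11/2 = 210168 + 11/2 = 420347/2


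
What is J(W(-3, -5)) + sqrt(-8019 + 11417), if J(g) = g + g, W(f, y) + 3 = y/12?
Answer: -41/6 + sqrt(3398) ≈ 51.459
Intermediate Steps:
W(f, y) = -3 + y/12
J(g) = 2*g
J(W(-3, -5)) + sqrt(-8019 + 11417) = 2*(-3 + (1/12)*(-5)) + sqrt(-8019 + 11417) = 2*(-3 - 5/12) + sqrt(3398) = 2*(-41/12) + sqrt(3398) = -41/6 + sqrt(3398)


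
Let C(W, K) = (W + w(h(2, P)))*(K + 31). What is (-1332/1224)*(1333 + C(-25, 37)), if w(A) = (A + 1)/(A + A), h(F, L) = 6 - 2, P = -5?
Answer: 24013/68 ≈ 353.13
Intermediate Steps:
h(F, L) = 4
w(A) = (1 + A)/(2*A) (w(A) = (1 + A)/((2*A)) = (1 + A)*(1/(2*A)) = (1 + A)/(2*A))
C(W, K) = (31 + K)*(5/8 + W) (C(W, K) = (W + (½)*(1 + 4)/4)*(K + 31) = (W + (½)*(¼)*5)*(31 + K) = (W + 5/8)*(31 + K) = (5/8 + W)*(31 + K) = (31 + K)*(5/8 + W))
(-1332/1224)*(1333 + C(-25, 37)) = (-1332/1224)*(1333 + (155/8 + 31*(-25) + (5/8)*37 + 37*(-25))) = (-1332*1/1224)*(1333 + (155/8 - 775 + 185/8 - 925)) = -37*(1333 - 3315/2)/34 = -37/34*(-649/2) = 24013/68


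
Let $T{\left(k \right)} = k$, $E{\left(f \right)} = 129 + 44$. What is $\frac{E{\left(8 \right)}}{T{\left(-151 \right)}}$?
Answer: $- \frac{173}{151} \approx -1.1457$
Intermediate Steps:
$E{\left(f \right)} = 173$
$\frac{E{\left(8 \right)}}{T{\left(-151 \right)}} = \frac{173}{-151} = 173 \left(- \frac{1}{151}\right) = - \frac{173}{151}$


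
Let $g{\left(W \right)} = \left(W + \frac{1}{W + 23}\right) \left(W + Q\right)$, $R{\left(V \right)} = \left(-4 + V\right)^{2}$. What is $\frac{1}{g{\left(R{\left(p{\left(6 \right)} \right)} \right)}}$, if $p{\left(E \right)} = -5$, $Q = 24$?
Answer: $\frac{104}{884625} \approx 0.00011756$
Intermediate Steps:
$g{\left(W \right)} = \left(24 + W\right) \left(W + \frac{1}{23 + W}\right)$ ($g{\left(W \right)} = \left(W + \frac{1}{W + 23}\right) \left(W + 24\right) = \left(W + \frac{1}{23 + W}\right) \left(24 + W\right) = \left(24 + W\right) \left(W + \frac{1}{23 + W}\right)$)
$\frac{1}{g{\left(R{\left(p{\left(6 \right)} \right)} \right)}} = \frac{1}{\frac{1}{23 + \left(-4 - 5\right)^{2}} \left(24 + \left(\left(-4 - 5\right)^{2}\right)^{3} + 47 \left(\left(-4 - 5\right)^{2}\right)^{2} + 553 \left(-4 - 5\right)^{2}\right)} = \frac{1}{\frac{1}{23 + \left(-9\right)^{2}} \left(24 + \left(\left(-9\right)^{2}\right)^{3} + 47 \left(\left(-9\right)^{2}\right)^{2} + 553 \left(-9\right)^{2}\right)} = \frac{1}{\frac{1}{23 + 81} \left(24 + 81^{3} + 47 \cdot 81^{2} + 553 \cdot 81\right)} = \frac{1}{\frac{1}{104} \left(24 + 531441 + 47 \cdot 6561 + 44793\right)} = \frac{1}{\frac{1}{104} \left(24 + 531441 + 308367 + 44793\right)} = \frac{1}{\frac{1}{104} \cdot 884625} = \frac{1}{\frac{884625}{104}} = \frac{104}{884625}$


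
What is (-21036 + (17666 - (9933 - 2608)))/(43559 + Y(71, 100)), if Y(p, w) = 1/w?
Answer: -15500/63129 ≈ -0.24553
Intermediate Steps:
(-21036 + (17666 - (9933 - 2608)))/(43559 + Y(71, 100)) = (-21036 + (17666 - (9933 - 2608)))/(43559 + 1/100) = (-21036 + (17666 - 1*7325))/(43559 + 1/100) = (-21036 + (17666 - 7325))/(4355901/100) = (-21036 + 10341)*(100/4355901) = -10695*100/4355901 = -15500/63129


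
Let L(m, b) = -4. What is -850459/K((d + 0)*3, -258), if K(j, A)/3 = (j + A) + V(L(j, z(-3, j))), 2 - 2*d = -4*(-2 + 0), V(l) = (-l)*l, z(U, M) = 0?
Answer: 850459/849 ≈ 1001.7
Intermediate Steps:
V(l) = -l²
d = -3 (d = 1 - (-2)*(-2 + 0) = 1 - (-2)*(-2) = 1 - ½*8 = 1 - 4 = -3)
K(j, A) = -48 + 3*A + 3*j (K(j, A) = 3*((j + A) - 1*(-4)²) = 3*((A + j) - 1*16) = 3*((A + j) - 16) = 3*(-16 + A + j) = -48 + 3*A + 3*j)
-850459/K((d + 0)*3, -258) = -850459/(-48 + 3*(-258) + 3*((-3 + 0)*3)) = -850459/(-48 - 774 + 3*(-3*3)) = -850459/(-48 - 774 + 3*(-9)) = -850459/(-48 - 774 - 27) = -850459/(-849) = -850459*(-1/849) = 850459/849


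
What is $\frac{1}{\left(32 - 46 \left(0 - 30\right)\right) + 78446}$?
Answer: $\frac{1}{79858} \approx 1.2522 \cdot 10^{-5}$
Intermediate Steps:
$\frac{1}{\left(32 - 46 \left(0 - 30\right)\right) + 78446} = \frac{1}{\left(32 - -1380\right) + 78446} = \frac{1}{\left(32 + 1380\right) + 78446} = \frac{1}{1412 + 78446} = \frac{1}{79858}$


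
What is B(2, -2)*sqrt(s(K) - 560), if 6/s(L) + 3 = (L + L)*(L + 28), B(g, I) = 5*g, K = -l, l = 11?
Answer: 10*I*sqrt(79594502)/377 ≈ 236.65*I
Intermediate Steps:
K = -11 (K = -1*11 = -11)
s(L) = 6/(-3 + 2*L*(28 + L)) (s(L) = 6/(-3 + (L + L)*(L + 28)) = 6/(-3 + (2*L)*(28 + L)) = 6/(-3 + 2*L*(28 + L)))
B(2, -2)*sqrt(s(K) - 560) = (5*2)*sqrt(6/(-3 + 2*(-11)**2 + 56*(-11)) - 560) = 10*sqrt(6/(-3 + 2*121 - 616) - 560) = 10*sqrt(6/(-3 + 242 - 616) - 560) = 10*sqrt(6/(-377) - 560) = 10*sqrt(6*(-1/377) - 560) = 10*sqrt(-6/377 - 560) = 10*sqrt(-211126/377) = 10*(I*sqrt(79594502)/377) = 10*I*sqrt(79594502)/377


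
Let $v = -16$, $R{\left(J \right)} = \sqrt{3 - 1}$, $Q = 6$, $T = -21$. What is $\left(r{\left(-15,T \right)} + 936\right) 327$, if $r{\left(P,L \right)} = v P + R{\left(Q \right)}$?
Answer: $384552 + 327 \sqrt{2} \approx 3.8501 \cdot 10^{5}$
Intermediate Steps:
$R{\left(J \right)} = \sqrt{2}$
$r{\left(P,L \right)} = \sqrt{2} - 16 P$ ($r{\left(P,L \right)} = - 16 P + \sqrt{2} = \sqrt{2} - 16 P$)
$\left(r{\left(-15,T \right)} + 936\right) 327 = \left(\left(\sqrt{2} - -240\right) + 936\right) 327 = \left(\left(\sqrt{2} + 240\right) + 936\right) 327 = \left(\left(240 + \sqrt{2}\right) + 936\right) 327 = \left(1176 + \sqrt{2}\right) 327 = 384552 + 327 \sqrt{2}$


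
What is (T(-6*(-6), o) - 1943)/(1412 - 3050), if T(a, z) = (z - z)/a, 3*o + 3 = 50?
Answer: 1943/1638 ≈ 1.1862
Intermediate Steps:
o = 47/3 (o = -1 + (1/3)*50 = -1 + 50/3 = 47/3 ≈ 15.667)
T(a, z) = 0 (T(a, z) = 0/a = 0)
(T(-6*(-6), o) - 1943)/(1412 - 3050) = (0 - 1943)/(1412 - 3050) = -1943/(-1638) = -1943*(-1/1638) = 1943/1638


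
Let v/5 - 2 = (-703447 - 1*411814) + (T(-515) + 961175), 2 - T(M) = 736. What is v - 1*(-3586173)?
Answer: 2812083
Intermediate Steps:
T(M) = -734 (T(M) = 2 - 1*736 = 2 - 736 = -734)
v = -774090 (v = 10 + 5*((-703447 - 1*411814) + (-734 + 961175)) = 10 + 5*((-703447 - 411814) + 960441) = 10 + 5*(-1115261 + 960441) = 10 + 5*(-154820) = 10 - 774100 = -774090)
v - 1*(-3586173) = -774090 - 1*(-3586173) = -774090 + 3586173 = 2812083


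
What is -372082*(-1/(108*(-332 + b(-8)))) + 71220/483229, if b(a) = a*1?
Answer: -88592807189/8872084440 ≈ -9.9856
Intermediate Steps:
b(a) = a
-372082*(-1/(108*(-332 + b(-8)))) + 71220/483229 = -372082*(-1/(108*(-332 - 8))) + 71220/483229 = -372082/((-340*(-108))) + 71220*(1/483229) = -372082/36720 + 71220/483229 = -372082*1/36720 + 71220/483229 = -186041/18360 + 71220/483229 = -88592807189/8872084440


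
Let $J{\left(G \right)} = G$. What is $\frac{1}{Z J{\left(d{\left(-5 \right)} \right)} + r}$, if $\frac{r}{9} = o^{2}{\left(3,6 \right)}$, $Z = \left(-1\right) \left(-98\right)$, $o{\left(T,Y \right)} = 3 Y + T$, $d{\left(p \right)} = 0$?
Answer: $\frac{1}{3969} \approx 0.00025195$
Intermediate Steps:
$o{\left(T,Y \right)} = T + 3 Y$
$Z = 98$
$r = 3969$ ($r = 9 \left(3 + 3 \cdot 6\right)^{2} = 9 \left(3 + 18\right)^{2} = 9 \cdot 21^{2} = 9 \cdot 441 = 3969$)
$\frac{1}{Z J{\left(d{\left(-5 \right)} \right)} + r} = \frac{1}{98 \cdot 0 + 3969} = \frac{1}{0 + 3969} = \frac{1}{3969}$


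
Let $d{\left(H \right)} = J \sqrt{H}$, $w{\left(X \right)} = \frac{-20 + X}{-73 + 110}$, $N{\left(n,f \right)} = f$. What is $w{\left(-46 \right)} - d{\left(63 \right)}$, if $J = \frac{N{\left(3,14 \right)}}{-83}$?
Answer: $- \frac{66}{37} + \frac{42 \sqrt{7}}{83} \approx -0.44497$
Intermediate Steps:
$J = - \frac{14}{83}$ ($J = \frac{14}{-83} = 14 \left(- \frac{1}{83}\right) = - \frac{14}{83} \approx -0.16867$)
$w{\left(X \right)} = - \frac{20}{37} + \frac{X}{37}$ ($w{\left(X \right)} = \frac{-20 + X}{37} = \left(-20 + X\right) \frac{1}{37} = - \frac{20}{37} + \frac{X}{37}$)
$d{\left(H \right)} = - \frac{14 \sqrt{H}}{83}$
$w{\left(-46 \right)} - d{\left(63 \right)} = \left(- \frac{20}{37} + \frac{1}{37} \left(-46\right)\right) - - \frac{14 \sqrt{63}}{83} = \left(- \frac{20}{37} - \frac{46}{37}\right) - - \frac{14 \cdot 3 \sqrt{7}}{83} = - \frac{66}{37} - - \frac{42 \sqrt{7}}{83} = - \frac{66}{37} + \frac{42 \sqrt{7}}{83}$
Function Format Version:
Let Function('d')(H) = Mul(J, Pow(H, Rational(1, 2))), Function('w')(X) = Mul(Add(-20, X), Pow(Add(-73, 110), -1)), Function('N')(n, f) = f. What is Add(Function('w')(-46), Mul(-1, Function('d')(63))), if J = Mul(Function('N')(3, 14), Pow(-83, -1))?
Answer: Add(Rational(-66, 37), Mul(Rational(42, 83), Pow(7, Rational(1, 2)))) ≈ -0.44497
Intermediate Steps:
J = Rational(-14, 83) (J = Mul(14, Pow(-83, -1)) = Mul(14, Rational(-1, 83)) = Rational(-14, 83) ≈ -0.16867)
Function('w')(X) = Add(Rational(-20, 37), Mul(Rational(1, 37), X)) (Function('w')(X) = Mul(Add(-20, X), Pow(37, -1)) = Mul(Add(-20, X), Rational(1, 37)) = Add(Rational(-20, 37), Mul(Rational(1, 37), X)))
Function('d')(H) = Mul(Rational(-14, 83), Pow(H, Rational(1, 2)))
Add(Function('w')(-46), Mul(-1, Function('d')(63))) = Add(Add(Rational(-20, 37), Mul(Rational(1, 37), -46)), Mul(-1, Mul(Rational(-14, 83), Pow(63, Rational(1, 2))))) = Add(Add(Rational(-20, 37), Rational(-46, 37)), Mul(-1, Mul(Rational(-14, 83), Mul(3, Pow(7, Rational(1, 2)))))) = Add(Rational(-66, 37), Mul(-1, Mul(Rational(-42, 83), Pow(7, Rational(1, 2))))) = Add(Rational(-66, 37), Mul(Rational(42, 83), Pow(7, Rational(1, 2))))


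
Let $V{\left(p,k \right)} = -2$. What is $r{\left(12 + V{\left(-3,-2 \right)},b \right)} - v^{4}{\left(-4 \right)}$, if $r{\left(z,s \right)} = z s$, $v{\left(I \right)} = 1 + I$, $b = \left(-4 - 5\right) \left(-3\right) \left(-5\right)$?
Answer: $-1431$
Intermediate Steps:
$b = -135$ ($b = \left(-9\right) \left(-3\right) \left(-5\right) = 27 \left(-5\right) = -135$)
$r{\left(z,s \right)} = s z$
$r{\left(12 + V{\left(-3,-2 \right)},b \right)} - v^{4}{\left(-4 \right)} = - 135 \left(12 - 2\right) - \left(1 - 4\right)^{4} = \left(-135\right) 10 - \left(-3\right)^{4} = -1350 - 81 = -1431$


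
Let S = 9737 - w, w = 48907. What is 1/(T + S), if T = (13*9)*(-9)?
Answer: -1/40223 ≈ -2.4861e-5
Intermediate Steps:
T = -1053 (T = 117*(-9) = -1053)
S = -39170 (S = 9737 - 1*48907 = 9737 - 48907 = -39170)
1/(T + S) = 1/(-1053 - 39170) = 1/(-40223) = -1/40223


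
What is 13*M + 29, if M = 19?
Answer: 276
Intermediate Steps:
13*M + 29 = 13*19 + 29 = 247 + 29 = 276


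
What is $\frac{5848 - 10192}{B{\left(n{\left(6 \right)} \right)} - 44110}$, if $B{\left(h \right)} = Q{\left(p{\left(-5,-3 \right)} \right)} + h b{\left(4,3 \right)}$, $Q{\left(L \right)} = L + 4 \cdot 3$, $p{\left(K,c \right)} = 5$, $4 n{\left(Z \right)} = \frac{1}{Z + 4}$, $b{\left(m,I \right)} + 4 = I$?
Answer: $\frac{57920}{587907} \approx 0.098519$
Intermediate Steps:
$b{\left(m,I \right)} = -4 + I$
$n{\left(Z \right)} = \frac{1}{4 \left(4 + Z\right)}$ ($n{\left(Z \right)} = \frac{1}{4 \left(Z + 4\right)} = \frac{1}{4 \left(4 + Z\right)}$)
$Q{\left(L \right)} = 12 + L$ ($Q{\left(L \right)} = L + 12 = 12 + L$)
$B{\left(h \right)} = 17 - h$ ($B{\left(h \right)} = \left(12 + 5\right) + h \left(-4 + 3\right) = 17 + h \left(-1\right) = 17 - h$)
$\frac{5848 - 10192}{B{\left(n{\left(6 \right)} \right)} - 44110} = \frac{5848 - 10192}{\left(17 - \frac{1}{4 \left(4 + 6\right)}\right) - 44110} = - \frac{4344}{\left(17 - \frac{1}{4 \cdot 10}\right) - 44110} = - \frac{4344}{\left(17 - \frac{1}{4} \cdot \frac{1}{10}\right) - 44110} = - \frac{4344}{\left(17 - \frac{1}{40}\right) - 44110} = - \frac{4344}{\frac{679}{40} - 44110} = - \frac{4344}{- \frac{1763721}{40}} = \left(-4344\right) \left(- \frac{40}{1763721}\right) = \frac{57920}{587907}$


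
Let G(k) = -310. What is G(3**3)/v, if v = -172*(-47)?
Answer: -155/4042 ≈ -0.038347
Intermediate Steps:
v = 8084
G(3**3)/v = -310/8084 = -310*1/8084 = -155/4042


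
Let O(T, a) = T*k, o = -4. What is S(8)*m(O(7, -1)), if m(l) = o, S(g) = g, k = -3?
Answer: -32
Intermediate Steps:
O(T, a) = -3*T (O(T, a) = T*(-3) = -3*T)
m(l) = -4
S(8)*m(O(7, -1)) = 8*(-4) = -32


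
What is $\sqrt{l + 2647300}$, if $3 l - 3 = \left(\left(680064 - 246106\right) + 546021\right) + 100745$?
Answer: $\frac{\sqrt{27067881}}{3} \approx 1734.2$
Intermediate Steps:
$l = \frac{1080727}{3}$ ($l = 1 + \frac{\left(\left(680064 - 246106\right) + 546021\right) + 100745}{3} = 1 + \frac{\left(433958 + 546021\right) + 100745}{3} = 1 + \frac{979979 + 100745}{3} = 1 + \frac{1}{3} \cdot 1080724 = 1 + \frac{1080724}{3} = \frac{1080727}{3} \approx 3.6024 \cdot 10^{5}$)
$\sqrt{l + 2647300} = \sqrt{\frac{1080727}{3} + 2647300} = \sqrt{\frac{9022627}{3}} = \frac{\sqrt{27067881}}{3}$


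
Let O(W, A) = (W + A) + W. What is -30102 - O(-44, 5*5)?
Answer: -30039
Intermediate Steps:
O(W, A) = A + 2*W (O(W, A) = (A + W) + W = A + 2*W)
-30102 - O(-44, 5*5) = -30102 - (5*5 + 2*(-44)) = -30102 - (25 - 88) = -30102 - 1*(-63) = -30102 + 63 = -30039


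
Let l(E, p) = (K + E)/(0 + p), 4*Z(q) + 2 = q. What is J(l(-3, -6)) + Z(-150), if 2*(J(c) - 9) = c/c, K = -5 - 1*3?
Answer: -57/2 ≈ -28.500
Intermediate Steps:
Z(q) = -½ + q/4
K = -8 (K = -5 - 3 = -8)
l(E, p) = (-8 + E)/p (l(E, p) = (-8 + E)/(0 + p) = (-8 + E)/p)
J(c) = 19/2 (J(c) = 9 + (c/c)/2 = 9 + (½)*1 = 9 + ½ = 19/2)
J(l(-3, -6)) + Z(-150) = 19/2 + (-½ + (¼)*(-150)) = 19/2 + (-½ - 75/2) = 19/2 - 38 = -57/2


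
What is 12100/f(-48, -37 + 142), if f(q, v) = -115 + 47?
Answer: -3025/17 ≈ -177.94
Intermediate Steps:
f(q, v) = -68
12100/f(-48, -37 + 142) = 12100/(-68) = 12100*(-1/68) = -3025/17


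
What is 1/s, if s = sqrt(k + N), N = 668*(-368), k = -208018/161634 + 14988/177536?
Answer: -4*I*sqrt(197680919187907164248382)/881770509818029 ≈ -0.0020169*I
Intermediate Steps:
k = -4313514157/3586981728 (k = -208018*1/161634 + 14988*(1/177536) = -104009/80817 + 3747/44384 = -4313514157/3586981728 ≈ -1.2025)
N = -245824
s = I*sqrt(197680919187907164248382)/896745432 (s = sqrt(-4313514157/3586981728 - 245824) = sqrt(-881770509818029/3586981728) = I*sqrt(197680919187907164248382)/896745432 ≈ 495.81*I)
1/s = 1/(I*sqrt(197680919187907164248382)/896745432) = -4*I*sqrt(197680919187907164248382)/881770509818029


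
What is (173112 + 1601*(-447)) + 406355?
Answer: -136180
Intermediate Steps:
(173112 + 1601*(-447)) + 406355 = (173112 - 715647) + 406355 = -542535 + 406355 = -136180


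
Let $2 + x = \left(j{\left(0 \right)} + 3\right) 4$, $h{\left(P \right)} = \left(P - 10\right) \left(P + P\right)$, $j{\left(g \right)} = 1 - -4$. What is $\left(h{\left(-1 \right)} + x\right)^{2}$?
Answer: $2704$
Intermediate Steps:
$j{\left(g \right)} = 5$ ($j{\left(g \right)} = 1 + 4 = 5$)
$h{\left(P \right)} = 2 P \left(-10 + P\right)$ ($h{\left(P \right)} = \left(-10 + P\right) 2 P = 2 P \left(-10 + P\right)$)
$x = 30$ ($x = -2 + \left(5 + 3\right) 4 = -2 + 8 \cdot 4 = -2 + 32 = 30$)
$\left(h{\left(-1 \right)} + x\right)^{2} = \left(2 \left(-1\right) \left(-10 - 1\right) + 30\right)^{2} = \left(2 \left(-1\right) \left(-11\right) + 30\right)^{2} = \left(22 + 30\right)^{2} = 52^{2} = 2704$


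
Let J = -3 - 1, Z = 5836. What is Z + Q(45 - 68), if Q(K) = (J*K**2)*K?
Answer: 54504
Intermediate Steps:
J = -4
Q(K) = -4*K**3 (Q(K) = (-4*K**2)*K = -4*K**3)
Z + Q(45 - 68) = 5836 - 4*(45 - 68)**3 = 5836 - 4*(-23)**3 = 5836 - 4*(-12167) = 5836 + 48668 = 54504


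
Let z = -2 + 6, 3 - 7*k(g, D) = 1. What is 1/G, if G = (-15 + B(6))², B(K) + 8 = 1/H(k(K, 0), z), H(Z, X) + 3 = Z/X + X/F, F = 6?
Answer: 9025/4959529 ≈ 0.0018197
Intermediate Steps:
k(g, D) = 2/7 (k(g, D) = 3/7 - ⅐*1 = 3/7 - ⅐ = 2/7)
z = 4
H(Z, X) = -3 + X/6 + Z/X (H(Z, X) = -3 + (Z/X + X/6) = -3 + (X/6 + Z/X) = -3 + X/6 + Z/X)
B(K) = -802/95 (B(K) = -8 + 1/(-3 + (⅙)*4 + (2/7)/4) = -8 + 1/(-3 + ⅔ + (2/7)*(¼)) = -8 + 1/(-3 + ⅔ + 1/14) = -8 + 1/(-95/42) = -8 - 42/95 = -802/95)
G = 4959529/9025 (G = (-15 - 802/95)² = (-2227/95)² = 4959529/9025 ≈ 549.53)
1/G = 1/(4959529/9025) = 9025/4959529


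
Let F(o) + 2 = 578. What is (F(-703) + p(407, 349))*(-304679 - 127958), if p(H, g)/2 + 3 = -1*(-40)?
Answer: -281214050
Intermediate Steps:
F(o) = 576 (F(o) = -2 + 578 = 576)
p(H, g) = 74 (p(H, g) = -6 + 2*(-1*(-40)) = -6 + 2*40 = -6 + 80 = 74)
(F(-703) + p(407, 349))*(-304679 - 127958) = (576 + 74)*(-304679 - 127958) = 650*(-432637) = -281214050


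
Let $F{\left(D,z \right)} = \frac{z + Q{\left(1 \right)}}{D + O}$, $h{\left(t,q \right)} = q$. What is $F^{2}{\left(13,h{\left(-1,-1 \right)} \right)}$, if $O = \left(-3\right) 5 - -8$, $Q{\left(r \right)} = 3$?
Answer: $\frac{1}{9} \approx 0.11111$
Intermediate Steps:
$O = -7$ ($O = -15 + 8 = -7$)
$F{\left(D,z \right)} = \frac{3 + z}{-7 + D}$ ($F{\left(D,z \right)} = \frac{z + 3}{D - 7} = \frac{3 + z}{-7 + D}$)
$F^{2}{\left(13,h{\left(-1,-1 \right)} \right)} = \left(\frac{3 - 1}{-7 + 13}\right)^{2} = \left(\frac{1}{6} \cdot 2\right)^{2} = \left(\frac{1}{3}\right)^{2} = \frac{1}{9}$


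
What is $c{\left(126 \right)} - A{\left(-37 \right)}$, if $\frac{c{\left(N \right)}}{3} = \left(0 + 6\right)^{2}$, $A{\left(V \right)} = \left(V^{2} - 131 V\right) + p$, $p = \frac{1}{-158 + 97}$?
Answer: $- \frac{372587}{61} \approx -6108.0$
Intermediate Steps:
$p = - \frac{1}{61}$ ($p = \frac{1}{-61} = - \frac{1}{61} \approx -0.016393$)
$A{\left(V \right)} = - \frac{1}{61} + V^{2} - 131 V$ ($A{\left(V \right)} = \left(V^{2} - 131 V\right) - \frac{1}{61} = - \frac{1}{61} + V^{2} - 131 V$)
$c{\left(N \right)} = 108$ ($c{\left(N \right)} = 3 \left(0 + 6\right)^{2} = 3 \cdot 6^{2} = 3 \cdot 36 = 108$)
$c{\left(126 \right)} - A{\left(-37 \right)} = 108 - \left(- \frac{1}{61} + \left(-37\right)^{2} - -4847\right) = 108 - \left(- \frac{1}{61} + 1369 + 4847\right) = 108 - \frac{379175}{61} = - \frac{372587}{61}$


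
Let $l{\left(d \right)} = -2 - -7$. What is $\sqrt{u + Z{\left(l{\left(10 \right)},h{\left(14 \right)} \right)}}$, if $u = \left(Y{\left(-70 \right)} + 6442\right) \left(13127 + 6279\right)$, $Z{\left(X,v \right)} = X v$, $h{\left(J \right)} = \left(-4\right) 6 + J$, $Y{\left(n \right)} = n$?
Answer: $11 \sqrt{1021942} \approx 11120.0$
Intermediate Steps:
$h{\left(J \right)} = -24 + J$
$l{\left(d \right)} = 5$ ($l{\left(d \right)} = -2 + 7 = 5$)
$u = 123655032$ ($u = \left(-70 + 6442\right) \left(13127 + 6279\right) = 6372 \cdot 19406 = 123655032$)
$\sqrt{u + Z{\left(l{\left(10 \right)},h{\left(14 \right)} \right)}} = \sqrt{123655032 + 5 \left(-24 + 14\right)} = \sqrt{123655032 + 5 \left(-10\right)} = \sqrt{123655032 - 50} = \sqrt{123654982} = 11 \sqrt{1021942}$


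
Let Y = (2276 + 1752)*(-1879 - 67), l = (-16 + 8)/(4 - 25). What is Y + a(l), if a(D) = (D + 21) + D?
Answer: -164607791/21 ≈ -7.8385e+6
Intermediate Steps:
l = 8/21 (l = -8/(-21) = -8*(-1/21) = 8/21 ≈ 0.38095)
a(D) = 21 + 2*D (a(D) = (21 + D) + D = 21 + 2*D)
Y = -7838488 (Y = 4028*(-1946) = -7838488)
Y + a(l) = -7838488 + (21 + 2*(8/21)) = -7838488 + (21 + 16/21) = -7838488 + 457/21 = -164607791/21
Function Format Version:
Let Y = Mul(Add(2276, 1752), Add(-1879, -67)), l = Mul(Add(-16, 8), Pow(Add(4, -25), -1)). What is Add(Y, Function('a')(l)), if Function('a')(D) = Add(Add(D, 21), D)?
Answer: Rational(-164607791, 21) ≈ -7.8385e+6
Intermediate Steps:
l = Rational(8, 21) (l = Mul(-8, Pow(-21, -1)) = Mul(-8, Rational(-1, 21)) = Rational(8, 21) ≈ 0.38095)
Function('a')(D) = Add(21, Mul(2, D)) (Function('a')(D) = Add(Add(21, D), D) = Add(21, Mul(2, D)))
Y = -7838488 (Y = Mul(4028, -1946) = -7838488)
Add(Y, Function('a')(l)) = Add(-7838488, Add(21, Mul(2, Rational(8, 21)))) = Add(-7838488, Add(21, Rational(16, 21))) = Add(-7838488, Rational(457, 21)) = Rational(-164607791, 21)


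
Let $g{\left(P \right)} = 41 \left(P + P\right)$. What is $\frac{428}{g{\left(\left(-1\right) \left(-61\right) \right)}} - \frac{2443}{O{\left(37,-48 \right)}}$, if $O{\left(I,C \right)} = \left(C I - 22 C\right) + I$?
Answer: $\frac{6256105}{1708183} \approx 3.6624$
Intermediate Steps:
$g{\left(P \right)} = 82 P$ ($g{\left(P \right)} = 41 \cdot 2 P = 82 P$)
$O{\left(I,C \right)} = I - 22 C + C I$ ($O{\left(I,C \right)} = \left(- 22 C + C I\right) + I = I - 22 C + C I$)
$\frac{428}{g{\left(\left(-1\right) \left(-61\right) \right)}} - \frac{2443}{O{\left(37,-48 \right)}} = \frac{428}{82 \left(\left(-1\right) \left(-61\right)\right)} - \frac{2443}{37 - -1056 - 1776} = \frac{428}{82 \cdot 61} - \frac{2443}{37 + 1056 - 1776} = \frac{428}{5002} - \frac{2443}{-683} = 428 \cdot \frac{1}{5002} - - \frac{2443}{683} = \frac{214}{2501} + \frac{2443}{683} = \frac{6256105}{1708183}$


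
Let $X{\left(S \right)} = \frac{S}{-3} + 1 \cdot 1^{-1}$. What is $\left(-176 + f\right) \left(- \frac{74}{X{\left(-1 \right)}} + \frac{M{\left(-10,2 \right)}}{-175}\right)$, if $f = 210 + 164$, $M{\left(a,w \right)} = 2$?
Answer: $- \frac{1923471}{175} \approx -10991.0$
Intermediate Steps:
$X{\left(S \right)} = 1 - \frac{S}{3}$ ($X{\left(S \right)} = S \left(- \frac{1}{3}\right) + 1 \cdot 1 = - \frac{S}{3} + 1 = 1 - \frac{S}{3}$)
$f = 374$
$\left(-176 + f\right) \left(- \frac{74}{X{\left(-1 \right)}} + \frac{M{\left(-10,2 \right)}}{-175}\right) = \left(-176 + 374\right) \left(- \frac{74}{1 - - \frac{1}{3}} + \frac{2}{-175}\right) = 198 \left(- \frac{74}{1 + \frac{1}{3}} + 2 \left(- \frac{1}{175}\right)\right) = 198 \left(- \frac{74}{\frac{4}{3}} - \frac{2}{175}\right) = 198 \left(\left(-74\right) \frac{3}{4} - \frac{2}{175}\right) = 198 \left(- \frac{111}{2} - \frac{2}{175}\right) = 198 \left(- \frac{19429}{350}\right) = - \frac{1923471}{175}$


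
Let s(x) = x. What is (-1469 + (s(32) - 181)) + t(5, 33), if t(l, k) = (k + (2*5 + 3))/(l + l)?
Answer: -8067/5 ≈ -1613.4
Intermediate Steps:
t(l, k) = (13 + k)/(2*l) (t(l, k) = (k + (10 + 3))/((2*l)) = (k + 13)*(1/(2*l)) = (13 + k)*(1/(2*l)) = (13 + k)/(2*l))
(-1469 + (s(32) - 181)) + t(5, 33) = (-1469 + (32 - 181)) + (½)*(13 + 33)/5 = (-1469 - 149) + (½)*(⅕)*46 = -1618 + 23/5 = -8067/5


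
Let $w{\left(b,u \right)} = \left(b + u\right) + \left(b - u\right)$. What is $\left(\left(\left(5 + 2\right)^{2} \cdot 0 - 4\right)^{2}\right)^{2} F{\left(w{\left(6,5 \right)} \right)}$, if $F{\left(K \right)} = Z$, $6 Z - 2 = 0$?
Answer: $\frac{256}{3} \approx 85.333$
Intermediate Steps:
$Z = \frac{1}{3}$ ($Z = \frac{1}{3} + \frac{1}{6} \cdot 0 = \frac{1}{3} + 0 = \frac{1}{3} \approx 0.33333$)
$w{\left(b,u \right)} = 2 b$
$F{\left(K \right)} = \frac{1}{3}$
$\left(\left(\left(5 + 2\right)^{2} \cdot 0 - 4\right)^{2}\right)^{2} F{\left(w{\left(6,5 \right)} \right)} = \left(\left(\left(5 + 2\right)^{2} \cdot 0 - 4\right)^{2}\right)^{2} \cdot \frac{1}{3} = \left(\left(7^{2} \cdot 0 - 4\right)^{2}\right)^{2} \cdot \frac{1}{3} = \left(\left(49 \cdot 0 - 4\right)^{2}\right)^{2} \cdot \frac{1}{3} = \left(\left(0 - 4\right)^{2}\right)^{2} \cdot \frac{1}{3} = \left(\left(-4\right)^{2}\right)^{2} \cdot \frac{1}{3} = 16^{2} \cdot \frac{1}{3} = 256 \cdot \frac{1}{3} = \frac{256}{3}$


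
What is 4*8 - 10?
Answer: 22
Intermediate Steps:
4*8 - 10 = 32 - 10 = 22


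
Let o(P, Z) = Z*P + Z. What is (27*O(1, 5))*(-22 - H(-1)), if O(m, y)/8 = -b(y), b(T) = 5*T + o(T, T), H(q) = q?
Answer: 249480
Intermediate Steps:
o(P, Z) = Z + P*Z (o(P, Z) = P*Z + Z = Z + P*Z)
b(T) = 5*T + T*(1 + T)
O(m, y) = -8*y*(6 + y) (O(m, y) = 8*(-y*(6 + y)) = -8*y*(6 + y))
(27*O(1, 5))*(-22 - H(-1)) = (27*(8*5*(-6 - 1*5)))*(-22 - 1*(-1)) = (27*(8*5*(-6 - 5)))*(-22 + 1) = (27*(8*5*(-11)))*(-21) = (27*(-440))*(-21) = -11880*(-21) = 249480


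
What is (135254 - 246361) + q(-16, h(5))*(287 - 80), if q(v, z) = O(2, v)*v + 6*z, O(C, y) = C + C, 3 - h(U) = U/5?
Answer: -121871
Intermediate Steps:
h(U) = 3 - U/5
O(C, y) = 2*C
q(v, z) = 4*v + 6*z (q(v, z) = (2*2)*v + 6*z = 4*v + 6*z)
(135254 - 246361) + q(-16, h(5))*(287 - 80) = (135254 - 246361) + (4*(-16) + 6*(3 - 1/5*5))*(287 - 80) = -111107 + (-64 + 6*(3 - 1))*207 = -111107 + (-64 + 6*2)*207 = -111107 + (-64 + 12)*207 = -111107 - 52*207 = -111107 - 10764 = -121871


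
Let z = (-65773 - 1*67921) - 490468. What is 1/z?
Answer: -1/624162 ≈ -1.6021e-6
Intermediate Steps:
z = -624162 (z = (-65773 - 67921) - 490468 = -133694 - 490468 = -624162)
1/z = 1/(-624162) = -1/624162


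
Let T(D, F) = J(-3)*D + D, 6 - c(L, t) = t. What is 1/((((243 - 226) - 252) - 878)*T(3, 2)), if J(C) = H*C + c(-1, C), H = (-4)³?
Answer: -1/674478 ≈ -1.4826e-6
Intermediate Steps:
c(L, t) = 6 - t
H = -64
J(C) = 6 - 65*C (J(C) = -64*C + (6 - C) = 6 - 65*C)
T(D, F) = 202*D (T(D, F) = (6 - 65*(-3))*D + D = (6 + 195)*D + D = 201*D + D = 202*D)
1/((((243 - 226) - 252) - 878)*T(3, 2)) = 1/((((243 - 226) - 252) - 878)*(202*3)) = 1/(((17 - 252) - 878)*606) = 1/((-235 - 878)*606) = 1/(-1113*606) = 1/(-674478) = -1/674478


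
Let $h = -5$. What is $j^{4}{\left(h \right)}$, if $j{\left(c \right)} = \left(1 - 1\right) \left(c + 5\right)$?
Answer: $0$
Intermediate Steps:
$j{\left(c \right)} = 0$ ($j{\left(c \right)} = 0 \left(5 + c\right) = 0$)
$j^{4}{\left(h \right)} = 0^{4} = 0$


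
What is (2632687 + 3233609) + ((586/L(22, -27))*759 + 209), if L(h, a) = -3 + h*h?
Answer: 2822233679/481 ≈ 5.8674e+6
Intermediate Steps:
L(h, a) = -3 + h²
(2632687 + 3233609) + ((586/L(22, -27))*759 + 209) = (2632687 + 3233609) + ((586/(-3 + 22²))*759 + 209) = 5866296 + ((586/(-3 + 484))*759 + 209) = 5866296 + ((586/481)*759 + 209) = 5866296 + (444774/481 + 209) = 5866296 + 545303/481 = 2822233679/481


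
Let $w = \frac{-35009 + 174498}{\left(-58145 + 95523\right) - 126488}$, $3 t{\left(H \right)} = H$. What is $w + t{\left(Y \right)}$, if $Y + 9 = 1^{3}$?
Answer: $- \frac{161621}{38190} \approx -4.232$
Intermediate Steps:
$Y = -8$ ($Y = -9 + 1^{3} = -9 + 1 = -8$)
$t{\left(H \right)} = \frac{H}{3}$
$w = - \frac{19927}{12730}$ ($w = \frac{139489}{37378 - 126488} = \frac{139489}{-89110} = 139489 \left(- \frac{1}{89110}\right) = - \frac{19927}{12730} \approx -1.5654$)
$w + t{\left(Y \right)} = - \frac{19927}{12730} + \frac{1}{3} \left(-8\right) = - \frac{19927}{12730} - \frac{8}{3} = - \frac{161621}{38190}$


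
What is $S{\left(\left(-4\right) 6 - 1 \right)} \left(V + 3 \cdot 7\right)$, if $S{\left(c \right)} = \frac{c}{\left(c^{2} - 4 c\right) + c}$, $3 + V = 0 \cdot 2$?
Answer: $- \frac{9}{14} \approx -0.64286$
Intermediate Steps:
$V = -3$ ($V = -3 + 0 \cdot 2 = -3 + 0 = -3$)
$S{\left(c \right)} = \frac{c}{c^{2} - 3 c}$
$S{\left(\left(-4\right) 6 - 1 \right)} \left(V + 3 \cdot 7\right) = \frac{-3 + 3 \cdot 7}{-3 - 25} = \frac{-3 + 21}{-3 - 25} = \frac{1}{-3 - 25} \cdot 18 = \frac{1}{-28} \cdot 18 = \left(- \frac{1}{28}\right) 18 = - \frac{9}{14}$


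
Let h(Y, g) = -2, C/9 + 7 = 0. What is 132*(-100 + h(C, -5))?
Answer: -13464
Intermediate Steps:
C = -63 (C = -63 + 9*0 = -63 + 0 = -63)
132*(-100 + h(C, -5)) = 132*(-100 - 2) = 132*(-102) = -13464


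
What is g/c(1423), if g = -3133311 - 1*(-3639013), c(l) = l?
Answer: 505702/1423 ≈ 355.38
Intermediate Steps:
g = 505702 (g = -3133311 + 3639013 = 505702)
g/c(1423) = 505702/1423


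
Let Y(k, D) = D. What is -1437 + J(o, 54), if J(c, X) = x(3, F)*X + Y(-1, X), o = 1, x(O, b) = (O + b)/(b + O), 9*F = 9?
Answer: -1329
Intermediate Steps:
F = 1 (F = (1/9)*9 = 1)
x(O, b) = 1 (x(O, b) = (O + b)/(O + b) = 1)
J(c, X) = 2*X (J(c, X) = 1*X + X = X + X = 2*X)
-1437 + J(o, 54) = -1437 + 2*54 = -1437 + 108 = -1329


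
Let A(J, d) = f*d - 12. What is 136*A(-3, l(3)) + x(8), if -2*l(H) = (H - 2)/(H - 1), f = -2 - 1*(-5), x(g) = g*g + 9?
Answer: -1661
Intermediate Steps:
x(g) = 9 + g² (x(g) = g² + 9 = 9 + g²)
f = 3 (f = -2 + 5 = 3)
l(H) = -(-2 + H)/(2*(-1 + H)) (l(H) = -(H - 2)/(2*(H - 1)) = -(-2 + H)/(2*(-1 + H)))
A(J, d) = -12 + 3*d (A(J, d) = 3*d - 12 = -12 + 3*d)
136*A(-3, l(3)) + x(8) = 136*(-12 + 3*((2 - 1*3)/(2*(-1 + 3)))) + (9 + 8²) = 136*(-12 + 3*((½)*(2 - 3)/2)) + (9 + 64) = 136*(-12 + 3*((½)*(½)*(-1))) + 73 = 136*(-12 + 3*(-¼)) + 73 = 136*(-12 - ¾) + 73 = 136*(-51/4) + 73 = -1734 + 73 = -1661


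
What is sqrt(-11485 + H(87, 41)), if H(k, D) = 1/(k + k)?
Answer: I*sqrt(347719686)/174 ≈ 107.17*I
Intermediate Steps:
H(k, D) = 1/(2*k)
sqrt(-11485 + H(87, 41)) = sqrt(-11485 + (1/2)/87) = sqrt(-11485 + (1/2)*(1/87)) = sqrt(-11485 + 1/174) = sqrt(-1998389/174) = I*sqrt(347719686)/174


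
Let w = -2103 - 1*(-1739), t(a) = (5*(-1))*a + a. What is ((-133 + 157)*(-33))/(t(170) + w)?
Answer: 22/29 ≈ 0.75862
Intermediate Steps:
t(a) = -4*a (t(a) = -5*a + a = -4*a)
w = -364 (w = -2103 + 1739 = -364)
((-133 + 157)*(-33))/(t(170) + w) = ((-133 + 157)*(-33))/(-4*170 - 364) = (24*(-33))/(-680 - 364) = -792/(-1044) = -792*(-1/1044) = 22/29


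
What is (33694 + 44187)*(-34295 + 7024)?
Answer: -2123892751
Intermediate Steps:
(33694 + 44187)*(-34295 + 7024) = 77881*(-27271) = -2123892751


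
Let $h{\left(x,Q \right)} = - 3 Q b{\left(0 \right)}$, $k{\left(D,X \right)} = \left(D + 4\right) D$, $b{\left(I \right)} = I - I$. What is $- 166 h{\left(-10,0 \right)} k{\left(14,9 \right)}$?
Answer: $0$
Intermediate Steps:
$b{\left(I \right)} = 0$
$k{\left(D,X \right)} = D \left(4 + D\right)$ ($k{\left(D,X \right)} = \left(4 + D\right) D = D \left(4 + D\right)$)
$h{\left(x,Q \right)} = 0$ ($h{\left(x,Q \right)} = - 3 Q 0 = 0$)
$- 166 h{\left(-10,0 \right)} k{\left(14,9 \right)} = \left(-166\right) 0 \cdot 14 \left(4 + 14\right) = 0 \cdot 14 \cdot 18 = 0 \cdot 252 = 0$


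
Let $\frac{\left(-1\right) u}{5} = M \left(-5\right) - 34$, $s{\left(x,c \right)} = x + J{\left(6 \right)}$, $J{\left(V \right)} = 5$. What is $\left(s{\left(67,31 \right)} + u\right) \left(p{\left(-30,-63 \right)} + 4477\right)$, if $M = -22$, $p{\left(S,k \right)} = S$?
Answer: $-1369676$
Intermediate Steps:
$s{\left(x,c \right)} = 5 + x$ ($s{\left(x,c \right)} = x + 5 = 5 + x$)
$u = -380$ ($u = - 5 \left(\left(-22\right) \left(-5\right) - 34\right) = - 5 \left(110 - 34\right) = \left(-5\right) 76 = -380$)
$\left(s{\left(67,31 \right)} + u\right) \left(p{\left(-30,-63 \right)} + 4477\right) = \left(\left(5 + 67\right) - 380\right) \left(-30 + 4477\right) = \left(72 - 380\right) 4447 = \left(-308\right) 4447 = -1369676$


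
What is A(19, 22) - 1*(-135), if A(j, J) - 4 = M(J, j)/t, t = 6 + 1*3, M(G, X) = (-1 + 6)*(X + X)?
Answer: 1441/9 ≈ 160.11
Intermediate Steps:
M(G, X) = 10*X (M(G, X) = 5*(2*X) = 10*X)
t = 9 (t = 6 + 3 = 9)
A(j, J) = 4 + 10*j/9 (A(j, J) = 4 + (10*j)/9 = 4 + (10*j)*(1/9) = 4 + 10*j/9)
A(19, 22) - 1*(-135) = (4 + (10/9)*19) - 1*(-135) = (4 + 190/9) + 135 = 226/9 + 135 = 1441/9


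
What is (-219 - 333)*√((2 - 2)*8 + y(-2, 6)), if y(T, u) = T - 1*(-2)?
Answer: 0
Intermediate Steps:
y(T, u) = 2 + T (y(T, u) = T + 2 = 2 + T)
(-219 - 333)*√((2 - 2)*8 + y(-2, 6)) = (-219 - 333)*√((2 - 2)*8 + (2 - 2)) = -552*√(0*8 + 0) = -552*√(0 + 0) = -552*√0 = -552*0 = 0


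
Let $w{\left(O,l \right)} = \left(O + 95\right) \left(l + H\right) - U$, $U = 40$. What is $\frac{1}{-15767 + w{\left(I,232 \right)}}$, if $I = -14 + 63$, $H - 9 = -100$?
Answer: $\frac{1}{4497} \approx 0.00022237$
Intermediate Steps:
$H = -91$ ($H = 9 - 100 = -91$)
$I = 49$
$w{\left(O,l \right)} = -40 + \left(-91 + l\right) \left(95 + O\right)$ ($w{\left(O,l \right)} = \left(O + 95\right) \left(l - 91\right) - 40 = \left(95 + O\right) \left(-91 + l\right) - 40 = \left(-91 + l\right) \left(95 + O\right) - 40 = -40 + \left(-91 + l\right) \left(95 + O\right)$)
$\frac{1}{-15767 + w{\left(I,232 \right)}} = \frac{1}{-15767 + \left(-8685 - 4459 + 95 \cdot 232 + 49 \cdot 232\right)} = \frac{1}{-15767 + \left(-8685 - 4459 + 22040 + 11368\right)} = \frac{1}{-15767 + 20264} = \frac{1}{4497}$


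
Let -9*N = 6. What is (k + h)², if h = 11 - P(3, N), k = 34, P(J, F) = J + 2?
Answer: 1600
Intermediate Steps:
N = -⅔ (N = -⅑*6 = -⅔ ≈ -0.66667)
P(J, F) = 2 + J
h = 6 (h = 11 - (2 + 3) = 11 - 1*5 = 11 - 5 = 6)
(k + h)² = (34 + 6)² = 40² = 1600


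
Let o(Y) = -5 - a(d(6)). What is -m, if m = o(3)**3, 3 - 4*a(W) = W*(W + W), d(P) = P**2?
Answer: -16954786009/64 ≈ -2.6492e+8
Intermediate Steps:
a(W) = 3/4 - W**2/2 (a(W) = 3/4 - W*(W + W)/4 = 3/4 - W*2*W/4 = 3/4 - W**2/2)
o(Y) = 2569/4 (o(Y) = -5 - (3/4 - (6**2)**2/2) = -5 - (3/4 - 1/2*36**2) = -5 - (3/4 - 1/2*1296) = -5 - (3/4 - 648) = -5 - 1*(-2589/4) = -5 + 2589/4 = 2569/4)
m = 16954786009/64 (m = (2569/4)**3 = 16954786009/64 ≈ 2.6492e+8)
-m = -1*16954786009/64 = -16954786009/64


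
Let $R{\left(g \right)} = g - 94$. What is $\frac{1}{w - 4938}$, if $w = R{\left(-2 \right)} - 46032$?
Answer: $- \frac{1}{51066} \approx -1.9583 \cdot 10^{-5}$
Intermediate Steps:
$R{\left(g \right)} = -94 + g$
$w = -46128$ ($w = \left(-94 - 2\right) - 46032 = -96 - 46032 = -46128$)
$\frac{1}{w - 4938} = \frac{1}{-46128 - 4938} = \frac{1}{-51066} = - \frac{1}{51066}$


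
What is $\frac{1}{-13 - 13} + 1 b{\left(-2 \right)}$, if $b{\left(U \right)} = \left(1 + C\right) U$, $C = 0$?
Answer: $- \frac{53}{26} \approx -2.0385$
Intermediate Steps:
$b{\left(U \right)} = U$ ($b{\left(U \right)} = \left(1 + 0\right) U = 1 U = U$)
$\frac{1}{-13 - 13} + 1 b{\left(-2 \right)} = \frac{1}{-13 - 13} + 1 \left(-2\right) = \frac{1}{-26} - 2 = - \frac{1}{26} - 2 = - \frac{53}{26}$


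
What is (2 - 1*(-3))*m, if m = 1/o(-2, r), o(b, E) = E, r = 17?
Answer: 5/17 ≈ 0.29412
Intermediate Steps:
m = 1/17 ≈ 0.058824
(2 - 1*(-3))*m = (2 - 1*(-3))*(1/17) = (2 + 3)*(1/17) = 5*(1/17) = 5/17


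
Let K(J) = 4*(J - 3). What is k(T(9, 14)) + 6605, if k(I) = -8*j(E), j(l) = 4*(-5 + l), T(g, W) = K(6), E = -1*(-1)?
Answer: 6733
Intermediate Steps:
E = 1
K(J) = -12 + 4*J (K(J) = 4*(-3 + J) = -12 + 4*J)
T(g, W) = 12 (T(g, W) = -12 + 4*6 = -12 + 24 = 12)
j(l) = -20 + 4*l
k(I) = 128 (k(I) = -8*(-20 + 4*1) = -8*(-20 + 4) = -8*(-16) = 128)
k(T(9, 14)) + 6605 = 128 + 6605 = 6733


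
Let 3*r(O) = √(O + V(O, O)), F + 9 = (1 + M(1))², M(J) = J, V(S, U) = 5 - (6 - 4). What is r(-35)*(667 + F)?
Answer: 2648*I*√2/3 ≈ 1248.3*I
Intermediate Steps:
V(S, U) = 3 (V(S, U) = 5 - 1*2 = 5 - 2 = 3)
F = -5 (F = -9 + (1 + 1)² = -9 + 2² = -9 + 4 = -5)
r(O) = √(3 + O)/3 (r(O) = √(O + 3)/3 = √(3 + O)/3)
r(-35)*(667 + F) = (√(3 - 35)/3)*(667 - 5) = (√(-32)/3)*662 = ((4*I*√2)/3)*662 = (4*I*√2/3)*662 = 2648*I*√2/3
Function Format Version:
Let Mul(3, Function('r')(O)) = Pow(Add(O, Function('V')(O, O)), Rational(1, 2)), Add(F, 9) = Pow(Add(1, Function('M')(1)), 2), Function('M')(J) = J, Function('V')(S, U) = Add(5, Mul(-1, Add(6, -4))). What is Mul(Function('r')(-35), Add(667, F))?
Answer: Mul(Rational(2648, 3), I, Pow(2, Rational(1, 2))) ≈ Mul(1248.3, I)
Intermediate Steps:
Function('V')(S, U) = 3 (Function('V')(S, U) = Add(5, Mul(-1, 2)) = Add(5, -2) = 3)
F = -5 (F = Add(-9, Pow(Add(1, 1), 2)) = Add(-9, Pow(2, 2)) = Add(-9, 4) = -5)
Function('r')(O) = Mul(Rational(1, 3), Pow(Add(3, O), Rational(1, 2))) (Function('r')(O) = Mul(Rational(1, 3), Pow(Add(O, 3), Rational(1, 2))) = Mul(Rational(1, 3), Pow(Add(3, O), Rational(1, 2))))
Mul(Function('r')(-35), Add(667, F)) = Mul(Mul(Rational(1, 3), Pow(Add(3, -35), Rational(1, 2))), Add(667, -5)) = Mul(Mul(Rational(1, 3), Pow(-32, Rational(1, 2))), 662) = Mul(Mul(Rational(1, 3), Mul(4, I, Pow(2, Rational(1, 2)))), 662) = Mul(Mul(Rational(4, 3), I, Pow(2, Rational(1, 2))), 662) = Mul(Rational(2648, 3), I, Pow(2, Rational(1, 2)))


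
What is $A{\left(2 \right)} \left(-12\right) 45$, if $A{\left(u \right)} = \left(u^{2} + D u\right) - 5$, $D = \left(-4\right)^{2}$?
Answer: $-16740$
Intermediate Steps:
$D = 16$
$A{\left(u \right)} = -5 + u^{2} + 16 u$ ($A{\left(u \right)} = \left(u^{2} + 16 u\right) - 5 = -5 + u^{2} + 16 u$)
$A{\left(2 \right)} \left(-12\right) 45 = \left(-5 + 2^{2} + 16 \cdot 2\right) \left(-12\right) 45 = \left(-5 + 4 + 32\right) \left(-12\right) 45 = 31 \left(-12\right) 45 = \left(-372\right) 45 = -16740$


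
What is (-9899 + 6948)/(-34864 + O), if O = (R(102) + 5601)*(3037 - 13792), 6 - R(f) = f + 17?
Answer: 2951/59058304 ≈ 4.9968e-5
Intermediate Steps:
R(f) = -11 - f (R(f) = 6 - (f + 17) = 6 - (17 + f) = 6 + (-17 - f) = -11 - f)
O = -59023440 (O = ((-11 - 1*102) + 5601)*(3037 - 13792) = ((-11 - 102) + 5601)*(-10755) = (-113 + 5601)*(-10755) = 5488*(-10755) = -59023440)
(-9899 + 6948)/(-34864 + O) = (-9899 + 6948)/(-34864 - 59023440) = -2951/(-59058304) = -2951*(-1/59058304) = 2951/59058304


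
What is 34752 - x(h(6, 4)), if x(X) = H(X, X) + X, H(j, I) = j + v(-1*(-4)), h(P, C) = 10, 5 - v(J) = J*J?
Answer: 34743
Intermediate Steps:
v(J) = 5 - J² (v(J) = 5 - J*J = 5 - J²)
H(j, I) = -11 + j (H(j, I) = j + (5 - (-1*(-4))²) = j + (5 - 1*4²) = j + (5 - 1*16) = j + (5 - 16) = j - 11 = -11 + j)
x(X) = -11 + 2*X (x(X) = (-11 + X) + X = -11 + 2*X)
34752 - x(h(6, 4)) = 34752 - (-11 + 2*10) = 34752 - (-11 + 20) = 34752 - 1*9 = 34752 - 9 = 34743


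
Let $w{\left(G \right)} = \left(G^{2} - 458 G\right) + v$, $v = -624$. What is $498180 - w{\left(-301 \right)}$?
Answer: $270345$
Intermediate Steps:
$w{\left(G \right)} = -624 + G^{2} - 458 G$ ($w{\left(G \right)} = \left(G^{2} - 458 G\right) - 624 = -624 + G^{2} - 458 G$)
$498180 - w{\left(-301 \right)} = 498180 - \left(-624 + \left(-301\right)^{2} - -137858\right) = 498180 - \left(-624 + 90601 + 137858\right) = 498180 - 227835 = 270345$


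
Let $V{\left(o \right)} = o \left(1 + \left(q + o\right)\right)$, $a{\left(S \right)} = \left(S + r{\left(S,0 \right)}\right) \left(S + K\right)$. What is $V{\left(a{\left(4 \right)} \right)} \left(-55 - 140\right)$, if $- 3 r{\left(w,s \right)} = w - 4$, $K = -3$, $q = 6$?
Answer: $-8580$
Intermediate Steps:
$r{\left(w,s \right)} = \frac{4}{3} - \frac{w}{3}$ ($r{\left(w,s \right)} = - \frac{w - 4}{3} = - \frac{-4 + w}{3} = \frac{4}{3} - \frac{w}{3}$)
$a{\left(S \right)} = \left(-3 + S\right) \left(\frac{4}{3} + \frac{2 S}{3}\right)$ ($a{\left(S \right)} = \left(S - \left(- \frac{4}{3} + \frac{S}{3}\right)\right) \left(S - 3\right) = \left(\frac{4}{3} + \frac{2 S}{3}\right) \left(-3 + S\right) = \left(-3 + S\right) \left(\frac{4}{3} + \frac{2 S}{3}\right)$)
$V{\left(o \right)} = o \left(7 + o\right)$ ($V{\left(o \right)} = o \left(1 + \left(6 + o\right)\right) = o \left(7 + o\right)$)
$V{\left(a{\left(4 \right)} \right)} \left(-55 - 140\right) = \left(-4 - \frac{8}{3} + \frac{2 \cdot 4^{2}}{3}\right) \left(7 - \left(\frac{20}{3} - \frac{32}{3}\right)\right) \left(-55 - 140\right) = \left(-4 - \frac{8}{3} + \frac{2}{3} \cdot 16\right) \left(7 - -4\right) \left(-195\right) = \left(-4 - \frac{8}{3} + \frac{32}{3}\right) \left(7 - -4\right) \left(-195\right) = 4 \left(7 + 4\right) \left(-195\right) = 4 \cdot 11 \left(-195\right) = 44 \left(-195\right) = -8580$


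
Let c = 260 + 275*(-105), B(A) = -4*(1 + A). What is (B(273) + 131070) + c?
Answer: 101359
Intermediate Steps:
B(A) = -4 - 4*A
c = -28615 (c = 260 - 28875 = -28615)
(B(273) + 131070) + c = ((-4 - 4*273) + 131070) - 28615 = ((-4 - 1092) + 131070) - 28615 = (-1096 + 131070) - 28615 = 129974 - 28615 = 101359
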